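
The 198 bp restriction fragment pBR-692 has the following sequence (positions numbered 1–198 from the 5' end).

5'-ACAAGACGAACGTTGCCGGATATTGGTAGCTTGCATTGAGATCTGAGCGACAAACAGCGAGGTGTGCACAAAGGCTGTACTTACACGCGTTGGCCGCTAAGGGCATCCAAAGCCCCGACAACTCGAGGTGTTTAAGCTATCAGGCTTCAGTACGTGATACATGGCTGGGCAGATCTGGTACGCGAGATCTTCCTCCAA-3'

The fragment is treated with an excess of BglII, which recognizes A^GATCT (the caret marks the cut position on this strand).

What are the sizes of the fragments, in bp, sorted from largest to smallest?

BglII sites (AGATCT) start at positions 39, 171, 185.
BglII cuts after the first base of each site, so after positions 39, 171, 185.
Linear molecule, 3 cuts → 4 fragments:
  1–39 → 39 bp
  40–171 → 132 bp
  172–185 → 14 bp
  186–198 → 13 bp
Sorted largest to smallest: 132, 39, 14, 13 bp.

132, 39, 14, 13 bp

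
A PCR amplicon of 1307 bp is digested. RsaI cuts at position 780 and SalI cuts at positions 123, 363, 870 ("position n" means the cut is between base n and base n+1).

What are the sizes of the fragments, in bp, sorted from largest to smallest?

437, 417, 240, 123, 90 bp

Combined cut positions (sorted): 123, 363, 780, 870.
Linear molecule, 4 cuts → 5 fragments:
  123 − 0 = 123 bp
  363 − 123 = 240 bp
  780 − 363 = 417 bp
  870 − 780 = 90 bp
  1307 − 870 = 437 bp
Sorted largest to smallest: 437, 417, 240, 123, 90 bp.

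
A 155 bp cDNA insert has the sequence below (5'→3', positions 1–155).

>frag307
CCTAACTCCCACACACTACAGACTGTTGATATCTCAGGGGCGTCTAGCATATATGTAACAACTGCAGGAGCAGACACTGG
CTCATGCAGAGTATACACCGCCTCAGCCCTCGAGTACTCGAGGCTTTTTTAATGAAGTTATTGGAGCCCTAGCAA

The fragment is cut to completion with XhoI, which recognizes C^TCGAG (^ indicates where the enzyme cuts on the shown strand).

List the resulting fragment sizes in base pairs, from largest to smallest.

109, 38, 8 bp

XhoI sites (CTCGAG) start at positions 109, 117.
XhoI cuts after the first base of each site, so after positions 109, 117.
Linear molecule, 2 cuts → 3 fragments:
  1–109 → 109 bp
  110–117 → 8 bp
  118–155 → 38 bp
Sorted largest to smallest: 109, 38, 8 bp.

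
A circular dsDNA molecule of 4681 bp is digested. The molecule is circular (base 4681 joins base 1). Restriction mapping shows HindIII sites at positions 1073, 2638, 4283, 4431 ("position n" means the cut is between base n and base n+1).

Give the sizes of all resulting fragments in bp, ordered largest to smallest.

1645, 1565, 1323, 148 bp

Circular molecule, 4 cuts → 4 fragments:
  2638 − 1073 = 1565 bp
  4283 − 2638 = 1645 bp
  4431 − 4283 = 148 bp
  wrap: 4681 − 4431 + 1073 = 1323 bp
Sorted largest to smallest: 1645, 1565, 1323, 148 bp.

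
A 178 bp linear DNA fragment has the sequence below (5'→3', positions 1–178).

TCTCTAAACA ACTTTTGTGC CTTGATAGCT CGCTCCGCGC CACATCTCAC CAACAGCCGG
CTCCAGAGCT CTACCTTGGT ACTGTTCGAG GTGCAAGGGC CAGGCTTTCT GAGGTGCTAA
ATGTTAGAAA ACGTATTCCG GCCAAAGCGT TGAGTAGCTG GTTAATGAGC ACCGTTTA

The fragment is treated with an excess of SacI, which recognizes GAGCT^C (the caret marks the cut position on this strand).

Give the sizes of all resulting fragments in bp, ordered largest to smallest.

The SacI site (GAGCTC) starts at position 66.
SacI cuts after base 5 of each site (before the last base), so after position 70.
Linear molecule, 1 cut → 2 fragments:
  1–70 → 70 bp
  71–178 → 108 bp
Sorted largest to smallest: 108, 70 bp.

108, 70 bp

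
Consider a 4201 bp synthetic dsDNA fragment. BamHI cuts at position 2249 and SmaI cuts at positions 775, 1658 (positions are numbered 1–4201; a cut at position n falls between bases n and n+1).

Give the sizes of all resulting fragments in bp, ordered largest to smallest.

Combined cut positions (sorted): 775, 1658, 2249.
Linear molecule, 3 cuts → 4 fragments:
  775 − 0 = 775 bp
  1658 − 775 = 883 bp
  2249 − 1658 = 591 bp
  4201 − 2249 = 1952 bp
Sorted largest to smallest: 1952, 883, 775, 591 bp.

1952, 883, 775, 591 bp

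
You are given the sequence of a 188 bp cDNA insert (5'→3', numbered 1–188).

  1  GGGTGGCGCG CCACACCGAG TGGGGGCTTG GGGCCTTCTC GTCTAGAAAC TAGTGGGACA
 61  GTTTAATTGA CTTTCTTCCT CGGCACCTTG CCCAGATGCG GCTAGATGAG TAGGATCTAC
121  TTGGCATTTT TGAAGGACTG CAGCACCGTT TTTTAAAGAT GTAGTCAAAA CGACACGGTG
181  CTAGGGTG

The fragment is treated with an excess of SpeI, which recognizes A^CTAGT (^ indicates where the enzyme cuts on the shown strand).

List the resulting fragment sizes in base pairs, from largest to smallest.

The SpeI site (ACTAGT) starts at position 49.
SpeI cuts after the first base of each site, so after position 49.
Linear molecule, 1 cut → 2 fragments:
  1–49 → 49 bp
  50–188 → 139 bp
Sorted largest to smallest: 139, 49 bp.

139, 49 bp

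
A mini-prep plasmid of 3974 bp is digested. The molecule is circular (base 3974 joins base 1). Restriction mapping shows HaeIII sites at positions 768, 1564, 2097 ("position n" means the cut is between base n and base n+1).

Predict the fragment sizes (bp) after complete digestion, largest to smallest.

Circular molecule, 3 cuts → 3 fragments:
  1564 − 768 = 796 bp
  2097 − 1564 = 533 bp
  wrap: 3974 − 2097 + 768 = 2645 bp
Sorted largest to smallest: 2645, 796, 533 bp.

2645, 796, 533 bp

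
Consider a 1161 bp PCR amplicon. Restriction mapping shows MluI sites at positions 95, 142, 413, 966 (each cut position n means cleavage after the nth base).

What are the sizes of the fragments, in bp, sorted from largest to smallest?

Linear molecule, 4 cuts → 5 fragments:
  95 − 0 = 95 bp
  142 − 95 = 47 bp
  413 − 142 = 271 bp
  966 − 413 = 553 bp
  1161 − 966 = 195 bp
Sorted largest to smallest: 553, 271, 195, 95, 47 bp.

553, 271, 195, 95, 47 bp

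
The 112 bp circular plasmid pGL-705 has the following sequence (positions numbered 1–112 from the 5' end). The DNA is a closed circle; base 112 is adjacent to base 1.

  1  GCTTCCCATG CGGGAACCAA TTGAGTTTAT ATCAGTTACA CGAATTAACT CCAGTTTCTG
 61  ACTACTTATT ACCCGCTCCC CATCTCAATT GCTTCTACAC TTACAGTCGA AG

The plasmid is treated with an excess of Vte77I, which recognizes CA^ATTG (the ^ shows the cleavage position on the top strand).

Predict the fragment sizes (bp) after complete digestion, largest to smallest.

Vte77I sites (CAATTG) start at positions 18, 86.
Vte77I cuts after base 2 of each site, so after positions 19, 87.
Circular molecule, 2 cuts → 2 fragments:
  20–87 → 68 bp
  88–112 then 1–19 → 25 + 19 = 44 bp
Sorted largest to smallest: 68, 44 bp.

68, 44 bp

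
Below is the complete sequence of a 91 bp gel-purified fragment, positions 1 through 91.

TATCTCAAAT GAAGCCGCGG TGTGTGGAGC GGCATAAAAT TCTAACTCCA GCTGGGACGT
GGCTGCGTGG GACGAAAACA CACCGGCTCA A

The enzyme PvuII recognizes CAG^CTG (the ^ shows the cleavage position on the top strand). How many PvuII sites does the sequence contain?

1

CAGCTG occurs starting at position 49.
PvuII cuts at 1 site.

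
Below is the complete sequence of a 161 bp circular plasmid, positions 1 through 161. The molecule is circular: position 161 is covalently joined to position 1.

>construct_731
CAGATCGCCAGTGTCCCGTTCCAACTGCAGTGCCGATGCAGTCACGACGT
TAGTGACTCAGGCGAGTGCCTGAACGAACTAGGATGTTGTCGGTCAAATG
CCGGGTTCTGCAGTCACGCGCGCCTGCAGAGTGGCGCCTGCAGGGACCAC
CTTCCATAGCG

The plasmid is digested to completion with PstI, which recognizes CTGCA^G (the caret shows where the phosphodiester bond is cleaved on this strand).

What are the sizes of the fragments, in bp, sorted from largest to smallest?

83, 48, 16, 14 bp

PstI sites (CTGCAG) start at positions 25, 108, 124, 138.
PstI cuts after base 5 of each site (before the last base), so after positions 29, 112, 128, 142.
Circular molecule, 4 cuts → 4 fragments:
  30–112 → 83 bp
  113–128 → 16 bp
  129–142 → 14 bp
  143–161 then 1–29 → 19 + 29 = 48 bp
Sorted largest to smallest: 83, 48, 16, 14 bp.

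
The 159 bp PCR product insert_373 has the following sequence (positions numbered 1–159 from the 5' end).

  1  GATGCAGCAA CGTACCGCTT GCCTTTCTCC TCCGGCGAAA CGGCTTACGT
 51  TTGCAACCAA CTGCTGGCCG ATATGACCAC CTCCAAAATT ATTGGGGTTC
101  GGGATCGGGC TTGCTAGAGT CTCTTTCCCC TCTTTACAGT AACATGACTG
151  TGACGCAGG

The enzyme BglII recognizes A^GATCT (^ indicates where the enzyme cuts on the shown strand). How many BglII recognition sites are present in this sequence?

0

No occurrence of AGATCT is present in the sequence.
BglII does not cut: 0 sites.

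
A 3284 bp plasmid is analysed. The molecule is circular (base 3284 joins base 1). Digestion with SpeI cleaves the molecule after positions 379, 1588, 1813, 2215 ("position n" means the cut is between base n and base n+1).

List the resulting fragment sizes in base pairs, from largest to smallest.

1448, 1209, 402, 225 bp

Circular molecule, 4 cuts → 4 fragments:
  1588 − 379 = 1209 bp
  1813 − 1588 = 225 bp
  2215 − 1813 = 402 bp
  wrap: 3284 − 2215 + 379 = 1448 bp
Sorted largest to smallest: 1448, 1209, 402, 225 bp.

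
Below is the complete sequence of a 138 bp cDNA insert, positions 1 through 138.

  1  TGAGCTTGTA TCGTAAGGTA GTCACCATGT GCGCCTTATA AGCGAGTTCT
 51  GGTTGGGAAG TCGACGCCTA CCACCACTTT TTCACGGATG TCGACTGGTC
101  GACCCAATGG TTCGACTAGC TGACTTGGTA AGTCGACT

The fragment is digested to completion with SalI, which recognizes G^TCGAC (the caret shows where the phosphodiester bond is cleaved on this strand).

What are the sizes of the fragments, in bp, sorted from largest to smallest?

SalI sites (GTCGAC) start at positions 60, 90, 98, 132.
SalI cuts after the first base of each site, so after positions 60, 90, 98, 132.
Linear molecule, 4 cuts → 5 fragments:
  1–60 → 60 bp
  61–90 → 30 bp
  91–98 → 8 bp
  99–132 → 34 bp
  133–138 → 6 bp
Sorted largest to smallest: 60, 34, 30, 8, 6 bp.

60, 34, 30, 8, 6 bp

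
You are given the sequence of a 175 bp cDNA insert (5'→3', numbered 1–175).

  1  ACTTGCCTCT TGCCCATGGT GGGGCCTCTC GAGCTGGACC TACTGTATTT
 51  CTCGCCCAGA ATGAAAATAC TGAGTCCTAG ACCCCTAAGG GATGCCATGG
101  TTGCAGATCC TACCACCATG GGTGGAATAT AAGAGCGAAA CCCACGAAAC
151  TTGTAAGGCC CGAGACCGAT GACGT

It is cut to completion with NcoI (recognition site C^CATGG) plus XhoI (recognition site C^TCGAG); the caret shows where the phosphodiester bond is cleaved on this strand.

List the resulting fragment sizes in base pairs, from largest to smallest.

NcoI sites (CCATGG) start at positions 14, 95, 116.
NcoI cuts after the first base of each site, so after positions 14, 95, 116.
The XhoI site (CTCGAG) starts at position 28.
XhoI cuts after the first base of each site, so after position 28.
Combined cut positions: 14, 28, 95, 116.
Linear molecule, 4 cuts → 5 fragments:
  1–14 → 14 bp
  15–28 → 14 bp
  29–95 → 67 bp
  96–116 → 21 bp
  117–175 → 59 bp
Sorted largest to smallest: 67, 59, 21, 14, 14 bp.

67, 59, 21, 14, 14 bp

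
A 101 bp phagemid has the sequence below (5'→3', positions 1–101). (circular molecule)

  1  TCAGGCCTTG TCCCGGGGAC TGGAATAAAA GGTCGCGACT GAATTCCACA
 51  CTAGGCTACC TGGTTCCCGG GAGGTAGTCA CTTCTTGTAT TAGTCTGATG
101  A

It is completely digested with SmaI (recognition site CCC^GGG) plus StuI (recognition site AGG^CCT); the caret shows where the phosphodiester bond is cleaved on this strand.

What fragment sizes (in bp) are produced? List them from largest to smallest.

54, 38, 9 bp

SmaI sites (CCCGGG) start at positions 12, 66.
SmaI cuts after base 3 of each site, so after positions 14, 68.
The StuI site (AGGCCT) starts at position 3.
StuI cuts after base 3 of each site, so after position 5.
Combined cut positions: 5, 14, 68.
Circular molecule, 3 cuts → 3 fragments:
  6–14 → 9 bp
  15–68 → 54 bp
  69–101 then 1–5 → 33 + 5 = 38 bp
Sorted largest to smallest: 54, 38, 9 bp.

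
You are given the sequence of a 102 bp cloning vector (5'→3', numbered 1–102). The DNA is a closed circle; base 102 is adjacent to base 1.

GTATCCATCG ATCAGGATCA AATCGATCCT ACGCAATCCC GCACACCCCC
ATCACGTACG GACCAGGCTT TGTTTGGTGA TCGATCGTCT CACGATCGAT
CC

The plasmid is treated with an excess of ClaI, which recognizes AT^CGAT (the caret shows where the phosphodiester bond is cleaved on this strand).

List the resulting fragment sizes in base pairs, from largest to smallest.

ClaI sites (ATCGAT) start at positions 7, 22, 80, 95.
ClaI cuts after base 2 of each site, so after positions 8, 23, 81, 96.
Circular molecule, 4 cuts → 4 fragments:
  9–23 → 15 bp
  24–81 → 58 bp
  82–96 → 15 bp
  97–102 then 1–8 → 6 + 8 = 14 bp
Sorted largest to smallest: 58, 15, 15, 14 bp.

58, 15, 15, 14 bp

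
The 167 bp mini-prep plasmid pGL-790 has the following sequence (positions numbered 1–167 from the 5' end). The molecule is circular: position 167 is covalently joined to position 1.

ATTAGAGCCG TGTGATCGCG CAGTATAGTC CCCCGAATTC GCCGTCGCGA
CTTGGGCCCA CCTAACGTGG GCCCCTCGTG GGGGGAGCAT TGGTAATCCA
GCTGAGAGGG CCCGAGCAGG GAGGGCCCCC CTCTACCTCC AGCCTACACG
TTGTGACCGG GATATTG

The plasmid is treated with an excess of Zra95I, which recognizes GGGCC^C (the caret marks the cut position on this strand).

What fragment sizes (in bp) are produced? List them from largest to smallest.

Zra95I sites (GGGCCC) start at positions 54, 69, 108, 123.
Zra95I cuts after base 5 of each site (before the last base), so after positions 58, 73, 112, 127.
Circular molecule, 4 cuts → 4 fragments:
  59–73 → 15 bp
  74–112 → 39 bp
  113–127 → 15 bp
  128–167 then 1–58 → 40 + 58 = 98 bp
Sorted largest to smallest: 98, 39, 15, 15 bp.

98, 39, 15, 15 bp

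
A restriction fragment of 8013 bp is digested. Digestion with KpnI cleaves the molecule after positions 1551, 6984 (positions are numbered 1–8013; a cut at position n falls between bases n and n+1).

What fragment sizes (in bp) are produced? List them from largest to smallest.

Linear molecule, 2 cuts → 3 fragments:
  1551 − 0 = 1551 bp
  6984 − 1551 = 5433 bp
  8013 − 6984 = 1029 bp
Sorted largest to smallest: 5433, 1551, 1029 bp.

5433, 1551, 1029 bp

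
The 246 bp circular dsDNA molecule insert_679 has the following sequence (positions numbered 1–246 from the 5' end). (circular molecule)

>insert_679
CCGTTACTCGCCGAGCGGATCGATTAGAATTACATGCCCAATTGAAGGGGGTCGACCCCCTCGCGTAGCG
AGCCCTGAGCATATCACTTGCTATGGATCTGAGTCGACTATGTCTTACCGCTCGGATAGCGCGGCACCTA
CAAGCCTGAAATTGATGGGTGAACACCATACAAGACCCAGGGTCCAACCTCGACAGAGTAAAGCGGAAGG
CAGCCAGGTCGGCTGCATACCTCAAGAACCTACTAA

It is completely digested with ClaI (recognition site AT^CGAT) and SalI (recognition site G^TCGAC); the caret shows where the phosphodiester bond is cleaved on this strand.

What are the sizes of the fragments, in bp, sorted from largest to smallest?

The ClaI site (ATCGAT) starts at position 19.
ClaI cuts after base 2 of each site, so after position 20.
SalI sites (GTCGAC) start at positions 51, 103.
SalI cuts after the first base of each site, so after positions 51, 103.
Combined cut positions: 20, 51, 103.
Circular molecule, 3 cuts → 3 fragments:
  21–51 → 31 bp
  52–103 → 52 bp
  104–246 then 1–20 → 143 + 20 = 163 bp
Sorted largest to smallest: 163, 52, 31 bp.

163, 52, 31 bp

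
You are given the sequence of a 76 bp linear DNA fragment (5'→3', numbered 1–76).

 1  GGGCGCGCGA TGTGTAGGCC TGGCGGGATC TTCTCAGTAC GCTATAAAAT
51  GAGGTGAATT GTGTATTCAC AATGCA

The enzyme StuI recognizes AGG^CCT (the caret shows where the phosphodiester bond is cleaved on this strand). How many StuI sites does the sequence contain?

AGGCCT occurs starting at position 16.
StuI cuts at 1 site.

1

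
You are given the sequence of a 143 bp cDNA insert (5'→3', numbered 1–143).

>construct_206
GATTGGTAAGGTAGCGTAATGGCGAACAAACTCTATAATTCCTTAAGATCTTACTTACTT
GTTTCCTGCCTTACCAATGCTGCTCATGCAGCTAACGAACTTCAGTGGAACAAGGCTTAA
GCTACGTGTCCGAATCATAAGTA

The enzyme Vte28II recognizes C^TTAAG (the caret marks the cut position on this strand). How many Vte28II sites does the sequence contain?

2

CTTAAG occurs starting at positions 42, 116.
Vte28II cuts at 2 sites.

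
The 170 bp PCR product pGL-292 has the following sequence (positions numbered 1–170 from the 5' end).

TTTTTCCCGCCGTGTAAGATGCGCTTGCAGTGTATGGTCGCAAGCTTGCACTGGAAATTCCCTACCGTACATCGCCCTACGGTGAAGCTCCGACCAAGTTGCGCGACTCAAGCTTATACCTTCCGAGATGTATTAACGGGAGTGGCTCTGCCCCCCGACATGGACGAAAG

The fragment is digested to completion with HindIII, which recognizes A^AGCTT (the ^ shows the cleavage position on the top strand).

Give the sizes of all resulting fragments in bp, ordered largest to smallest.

HindIII sites (AAGCTT) start at positions 42, 110.
HindIII cuts after the first base of each site, so after positions 42, 110.
Linear molecule, 2 cuts → 3 fragments:
  1–42 → 42 bp
  43–110 → 68 bp
  111–170 → 60 bp
Sorted largest to smallest: 68, 60, 42 bp.

68, 60, 42 bp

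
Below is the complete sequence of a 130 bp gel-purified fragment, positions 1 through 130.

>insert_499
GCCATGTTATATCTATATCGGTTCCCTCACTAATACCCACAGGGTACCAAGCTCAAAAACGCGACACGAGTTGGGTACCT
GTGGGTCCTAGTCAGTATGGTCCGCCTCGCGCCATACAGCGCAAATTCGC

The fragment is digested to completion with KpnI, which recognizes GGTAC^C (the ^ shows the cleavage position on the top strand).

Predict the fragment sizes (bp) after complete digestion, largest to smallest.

52, 47, 31 bp

KpnI sites (GGTACC) start at positions 43, 74.
KpnI cuts after base 5 of each site (before the last base), so after positions 47, 78.
Linear molecule, 2 cuts → 3 fragments:
  1–47 → 47 bp
  48–78 → 31 bp
  79–130 → 52 bp
Sorted largest to smallest: 52, 47, 31 bp.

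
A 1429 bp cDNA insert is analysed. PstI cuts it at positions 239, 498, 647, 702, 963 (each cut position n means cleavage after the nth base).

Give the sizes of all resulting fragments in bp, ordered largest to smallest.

Linear molecule, 5 cuts → 6 fragments:
  239 − 0 = 239 bp
  498 − 239 = 259 bp
  647 − 498 = 149 bp
  702 − 647 = 55 bp
  963 − 702 = 261 bp
  1429 − 963 = 466 bp
Sorted largest to smallest: 466, 261, 259, 239, 149, 55 bp.

466, 261, 259, 239, 149, 55 bp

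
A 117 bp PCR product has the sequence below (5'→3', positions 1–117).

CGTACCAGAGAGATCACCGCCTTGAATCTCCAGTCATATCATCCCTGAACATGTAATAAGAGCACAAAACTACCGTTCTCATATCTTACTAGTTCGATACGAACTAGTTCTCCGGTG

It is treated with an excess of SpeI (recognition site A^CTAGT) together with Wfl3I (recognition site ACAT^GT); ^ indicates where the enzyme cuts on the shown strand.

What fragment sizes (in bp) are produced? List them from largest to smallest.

SpeI sites (ACTAGT) start at positions 88, 103.
SpeI cuts after the first base of each site, so after positions 88, 103.
The Wfl3I site (ACATGT) starts at position 49.
Wfl3I cuts after base 4 of each site, so after position 52.
Combined cut positions: 52, 88, 103.
Linear molecule, 3 cuts → 4 fragments:
  1–52 → 52 bp
  53–88 → 36 bp
  89–103 → 15 bp
  104–117 → 14 bp
Sorted largest to smallest: 52, 36, 15, 14 bp.

52, 36, 15, 14 bp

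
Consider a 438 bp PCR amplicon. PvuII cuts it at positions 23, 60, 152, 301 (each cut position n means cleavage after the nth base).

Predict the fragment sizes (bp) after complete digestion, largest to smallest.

Linear molecule, 4 cuts → 5 fragments:
  23 − 0 = 23 bp
  60 − 23 = 37 bp
  152 − 60 = 92 bp
  301 − 152 = 149 bp
  438 − 301 = 137 bp
Sorted largest to smallest: 149, 137, 92, 37, 23 bp.

149, 137, 92, 37, 23 bp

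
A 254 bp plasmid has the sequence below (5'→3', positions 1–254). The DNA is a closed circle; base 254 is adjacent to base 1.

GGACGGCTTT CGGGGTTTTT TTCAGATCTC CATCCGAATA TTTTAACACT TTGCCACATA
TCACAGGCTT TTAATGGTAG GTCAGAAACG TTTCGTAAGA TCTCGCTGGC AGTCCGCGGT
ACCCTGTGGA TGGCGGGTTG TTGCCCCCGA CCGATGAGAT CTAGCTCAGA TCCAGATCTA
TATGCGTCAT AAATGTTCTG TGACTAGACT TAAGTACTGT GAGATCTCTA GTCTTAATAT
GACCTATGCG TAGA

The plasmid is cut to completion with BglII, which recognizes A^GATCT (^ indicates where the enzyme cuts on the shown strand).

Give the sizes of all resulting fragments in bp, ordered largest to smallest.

74, 59, 56, 48, 17 bp

BglII sites (AGATCT) start at positions 24, 98, 157, 174, 222.
BglII cuts after the first base of each site, so after positions 24, 98, 157, 174, 222.
Circular molecule, 5 cuts → 5 fragments:
  25–98 → 74 bp
  99–157 → 59 bp
  158–174 → 17 bp
  175–222 → 48 bp
  223–254 then 1–24 → 32 + 24 = 56 bp
Sorted largest to smallest: 74, 59, 56, 48, 17 bp.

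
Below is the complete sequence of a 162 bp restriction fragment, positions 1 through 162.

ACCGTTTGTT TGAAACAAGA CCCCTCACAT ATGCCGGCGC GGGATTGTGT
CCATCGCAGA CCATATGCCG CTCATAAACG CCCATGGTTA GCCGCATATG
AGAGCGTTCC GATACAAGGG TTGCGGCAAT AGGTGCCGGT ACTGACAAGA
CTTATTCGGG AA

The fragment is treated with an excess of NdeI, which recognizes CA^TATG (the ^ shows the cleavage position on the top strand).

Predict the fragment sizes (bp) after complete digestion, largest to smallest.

NdeI sites (CATATG) start at positions 28, 62, 95.
NdeI cuts after base 2 of each site, so after positions 29, 63, 96.
Linear molecule, 3 cuts → 4 fragments:
  1–29 → 29 bp
  30–63 → 34 bp
  64–96 → 33 bp
  97–162 → 66 bp
Sorted largest to smallest: 66, 34, 33, 29 bp.

66, 34, 33, 29 bp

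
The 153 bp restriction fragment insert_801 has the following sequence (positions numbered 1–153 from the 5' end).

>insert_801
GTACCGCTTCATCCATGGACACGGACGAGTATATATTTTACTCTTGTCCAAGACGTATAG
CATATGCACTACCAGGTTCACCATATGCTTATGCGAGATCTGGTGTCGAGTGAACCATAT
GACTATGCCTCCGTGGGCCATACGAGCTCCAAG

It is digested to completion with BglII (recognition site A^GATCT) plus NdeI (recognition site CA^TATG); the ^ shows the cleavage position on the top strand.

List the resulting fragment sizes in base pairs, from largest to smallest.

62, 36, 21, 21, 13 bp

The BglII site (AGATCT) starts at position 96.
BglII cuts after the first base of each site, so after position 96.
NdeI sites (CATATG) start at positions 61, 82, 116.
NdeI cuts after base 2 of each site, so after positions 62, 83, 117.
Combined cut positions: 62, 83, 96, 117.
Linear molecule, 4 cuts → 5 fragments:
  1–62 → 62 bp
  63–83 → 21 bp
  84–96 → 13 bp
  97–117 → 21 bp
  118–153 → 36 bp
Sorted largest to smallest: 62, 36, 21, 21, 13 bp.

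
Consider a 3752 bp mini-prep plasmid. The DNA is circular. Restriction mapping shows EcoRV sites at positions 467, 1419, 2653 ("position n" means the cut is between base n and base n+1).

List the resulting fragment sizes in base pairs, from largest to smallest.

1566, 1234, 952 bp

Circular molecule, 3 cuts → 3 fragments:
  1419 − 467 = 952 bp
  2653 − 1419 = 1234 bp
  wrap: 3752 − 2653 + 467 = 1566 bp
Sorted largest to smallest: 1566, 1234, 952 bp.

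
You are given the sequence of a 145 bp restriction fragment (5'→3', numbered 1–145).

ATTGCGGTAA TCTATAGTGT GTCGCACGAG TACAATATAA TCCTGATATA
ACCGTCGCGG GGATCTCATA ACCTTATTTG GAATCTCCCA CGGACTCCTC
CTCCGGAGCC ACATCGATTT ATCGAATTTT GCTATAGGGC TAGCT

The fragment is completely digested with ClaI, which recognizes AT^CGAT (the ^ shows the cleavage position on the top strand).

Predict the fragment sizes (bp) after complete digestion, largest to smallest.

The ClaI site (ATCGAT) starts at position 113.
ClaI cuts after base 2 of each site, so after position 114.
Linear molecule, 1 cut → 2 fragments:
  1–114 → 114 bp
  115–145 → 31 bp
Sorted largest to smallest: 114, 31 bp.

114, 31 bp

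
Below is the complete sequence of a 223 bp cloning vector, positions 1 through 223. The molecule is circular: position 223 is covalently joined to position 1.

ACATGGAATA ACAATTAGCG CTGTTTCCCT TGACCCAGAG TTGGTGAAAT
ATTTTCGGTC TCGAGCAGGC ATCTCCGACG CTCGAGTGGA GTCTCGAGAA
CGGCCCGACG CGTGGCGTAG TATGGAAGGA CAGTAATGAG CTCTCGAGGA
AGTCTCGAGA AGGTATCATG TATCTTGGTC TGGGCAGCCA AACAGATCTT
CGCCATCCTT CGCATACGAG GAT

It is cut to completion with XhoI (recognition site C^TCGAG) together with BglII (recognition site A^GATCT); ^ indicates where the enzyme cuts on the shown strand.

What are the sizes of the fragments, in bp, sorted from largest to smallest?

XhoI sites (CTCGAG) start at positions 60, 81, 93, 143, 154.
XhoI cuts after the first base of each site, so after positions 60, 81, 93, 143, 154.
The BglII site (AGATCT) starts at position 194.
BglII cuts after the first base of each site, so after position 194.
Combined cut positions: 60, 81, 93, 143, 154, 194.
Circular molecule, 6 cuts → 6 fragments:
  61–81 → 21 bp
  82–93 → 12 bp
  94–143 → 50 bp
  144–154 → 11 bp
  155–194 → 40 bp
  195–223 then 1–60 → 29 + 60 = 89 bp
Sorted largest to smallest: 89, 50, 40, 21, 12, 11 bp.

89, 50, 40, 21, 12, 11 bp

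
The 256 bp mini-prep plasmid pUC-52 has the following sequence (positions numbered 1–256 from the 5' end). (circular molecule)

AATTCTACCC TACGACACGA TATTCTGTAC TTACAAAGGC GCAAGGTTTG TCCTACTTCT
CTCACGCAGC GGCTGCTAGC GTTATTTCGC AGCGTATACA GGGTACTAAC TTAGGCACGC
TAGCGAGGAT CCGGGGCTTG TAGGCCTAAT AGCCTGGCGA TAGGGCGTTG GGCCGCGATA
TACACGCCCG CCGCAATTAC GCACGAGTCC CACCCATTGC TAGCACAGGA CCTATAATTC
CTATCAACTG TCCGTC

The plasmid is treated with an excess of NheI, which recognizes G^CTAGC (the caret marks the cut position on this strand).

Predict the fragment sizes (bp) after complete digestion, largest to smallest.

NheI sites (GCTAGC) start at positions 75, 119, 219.
NheI cuts after the first base of each site, so after positions 75, 119, 219.
Circular molecule, 3 cuts → 3 fragments:
  76–119 → 44 bp
  120–219 → 100 bp
  220–256 then 1–75 → 37 + 75 = 112 bp
Sorted largest to smallest: 112, 100, 44 bp.

112, 100, 44 bp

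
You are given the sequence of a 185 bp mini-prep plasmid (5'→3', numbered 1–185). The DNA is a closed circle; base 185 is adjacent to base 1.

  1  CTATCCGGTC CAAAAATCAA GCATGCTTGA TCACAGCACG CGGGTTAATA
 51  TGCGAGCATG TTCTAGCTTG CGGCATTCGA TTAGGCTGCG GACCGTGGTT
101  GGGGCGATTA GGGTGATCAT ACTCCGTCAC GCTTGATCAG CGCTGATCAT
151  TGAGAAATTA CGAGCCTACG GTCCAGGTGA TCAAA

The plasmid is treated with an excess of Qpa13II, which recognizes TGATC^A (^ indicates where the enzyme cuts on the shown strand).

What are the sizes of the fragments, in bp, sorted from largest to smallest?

Qpa13II sites (TGATCA) start at positions 28, 114, 134, 144, 178.
Qpa13II cuts after base 5 of each site (before the last base), so after positions 32, 118, 138, 148, 182.
Circular molecule, 5 cuts → 5 fragments:
  33–118 → 86 bp
  119–138 → 20 bp
  139–148 → 10 bp
  149–182 → 34 bp
  183–185 then 1–32 → 3 + 32 = 35 bp
Sorted largest to smallest: 86, 35, 34, 20, 10 bp.

86, 35, 34, 20, 10 bp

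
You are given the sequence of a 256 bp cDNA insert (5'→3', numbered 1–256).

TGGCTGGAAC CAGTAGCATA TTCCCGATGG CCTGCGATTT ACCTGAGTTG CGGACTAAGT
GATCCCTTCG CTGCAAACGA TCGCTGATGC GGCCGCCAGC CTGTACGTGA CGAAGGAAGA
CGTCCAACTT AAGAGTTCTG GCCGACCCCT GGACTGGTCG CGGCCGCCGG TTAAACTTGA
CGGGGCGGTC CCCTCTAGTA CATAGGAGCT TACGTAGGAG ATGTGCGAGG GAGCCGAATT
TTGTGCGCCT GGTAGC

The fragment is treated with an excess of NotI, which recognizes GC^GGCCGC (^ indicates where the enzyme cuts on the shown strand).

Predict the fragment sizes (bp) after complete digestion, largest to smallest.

95, 90, 71 bp

NotI sites (GCGGCCGC) start at positions 89, 160.
NotI cuts after base 2 of each site, so after positions 90, 161.
Linear molecule, 2 cuts → 3 fragments:
  1–90 → 90 bp
  91–161 → 71 bp
  162–256 → 95 bp
Sorted largest to smallest: 95, 90, 71 bp.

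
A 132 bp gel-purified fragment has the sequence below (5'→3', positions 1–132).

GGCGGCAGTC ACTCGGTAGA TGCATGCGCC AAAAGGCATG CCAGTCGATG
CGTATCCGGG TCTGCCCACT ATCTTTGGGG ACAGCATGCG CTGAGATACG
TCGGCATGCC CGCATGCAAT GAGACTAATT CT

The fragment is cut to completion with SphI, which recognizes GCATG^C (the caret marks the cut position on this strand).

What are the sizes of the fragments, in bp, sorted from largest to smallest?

48, 26, 20, 16, 14, 8 bp

SphI sites (GCATGC) start at positions 22, 36, 84, 104, 112.
SphI cuts after base 5 of each site (before the last base), so after positions 26, 40, 88, 108, 116.
Linear molecule, 5 cuts → 6 fragments:
  1–26 → 26 bp
  27–40 → 14 bp
  41–88 → 48 bp
  89–108 → 20 bp
  109–116 → 8 bp
  117–132 → 16 bp
Sorted largest to smallest: 48, 26, 20, 16, 14, 8 bp.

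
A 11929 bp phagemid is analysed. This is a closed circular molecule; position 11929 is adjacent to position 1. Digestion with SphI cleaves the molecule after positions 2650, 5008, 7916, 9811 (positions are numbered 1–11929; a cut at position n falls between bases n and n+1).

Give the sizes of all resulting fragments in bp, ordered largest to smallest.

Circular molecule, 4 cuts → 4 fragments:
  5008 − 2650 = 2358 bp
  7916 − 5008 = 2908 bp
  9811 − 7916 = 1895 bp
  wrap: 11929 − 9811 + 2650 = 4768 bp
Sorted largest to smallest: 4768, 2908, 2358, 1895 bp.

4768, 2908, 2358, 1895 bp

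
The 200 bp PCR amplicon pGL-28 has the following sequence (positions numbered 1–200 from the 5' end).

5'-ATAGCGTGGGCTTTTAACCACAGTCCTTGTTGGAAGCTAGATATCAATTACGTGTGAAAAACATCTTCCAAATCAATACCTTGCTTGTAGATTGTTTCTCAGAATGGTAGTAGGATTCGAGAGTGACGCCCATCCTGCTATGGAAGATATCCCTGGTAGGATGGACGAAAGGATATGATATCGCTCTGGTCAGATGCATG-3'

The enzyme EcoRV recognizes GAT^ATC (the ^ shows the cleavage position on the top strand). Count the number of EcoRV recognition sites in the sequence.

3

GATATC occurs starting at positions 40, 146, 177.
EcoRV cuts at 3 sites.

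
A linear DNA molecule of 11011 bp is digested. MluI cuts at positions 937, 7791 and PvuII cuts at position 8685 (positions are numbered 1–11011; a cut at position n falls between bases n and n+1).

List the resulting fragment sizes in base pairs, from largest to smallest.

6854, 2326, 937, 894 bp

Combined cut positions (sorted): 937, 7791, 8685.
Linear molecule, 3 cuts → 4 fragments:
  937 − 0 = 937 bp
  7791 − 937 = 6854 bp
  8685 − 7791 = 894 bp
  11011 − 8685 = 2326 bp
Sorted largest to smallest: 6854, 2326, 937, 894 bp.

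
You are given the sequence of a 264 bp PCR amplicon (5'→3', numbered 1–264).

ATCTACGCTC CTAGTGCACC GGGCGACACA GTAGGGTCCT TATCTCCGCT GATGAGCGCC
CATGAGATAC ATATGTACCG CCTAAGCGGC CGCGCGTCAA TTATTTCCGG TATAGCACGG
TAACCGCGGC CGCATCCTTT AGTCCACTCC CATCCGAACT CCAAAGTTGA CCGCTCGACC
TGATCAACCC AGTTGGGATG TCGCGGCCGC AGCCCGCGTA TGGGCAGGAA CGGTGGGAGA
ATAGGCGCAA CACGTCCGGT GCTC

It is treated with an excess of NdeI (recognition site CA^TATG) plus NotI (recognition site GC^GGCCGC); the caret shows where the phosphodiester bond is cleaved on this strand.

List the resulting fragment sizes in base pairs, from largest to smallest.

77, 71, 60, 40, 16 bp

The NdeI site (CATATG) starts at position 70.
NdeI cuts after base 2 of each site, so after position 71.
NotI sites (GCGGCCGC) start at positions 86, 126, 203.
NotI cuts after base 2 of each site, so after positions 87, 127, 204.
Combined cut positions: 71, 87, 127, 204.
Linear molecule, 4 cuts → 5 fragments:
  1–71 → 71 bp
  72–87 → 16 bp
  88–127 → 40 bp
  128–204 → 77 bp
  205–264 → 60 bp
Sorted largest to smallest: 77, 71, 60, 40, 16 bp.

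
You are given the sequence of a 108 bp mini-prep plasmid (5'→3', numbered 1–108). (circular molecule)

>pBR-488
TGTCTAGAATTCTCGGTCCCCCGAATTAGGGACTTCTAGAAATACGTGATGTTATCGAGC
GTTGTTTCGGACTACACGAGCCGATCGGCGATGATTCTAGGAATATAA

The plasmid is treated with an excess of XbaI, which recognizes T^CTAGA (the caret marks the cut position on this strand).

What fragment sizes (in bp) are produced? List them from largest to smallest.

XbaI sites (TCTAGA) start at positions 3, 35.
XbaI cuts after the first base of each site, so after positions 3, 35.
Circular molecule, 2 cuts → 2 fragments:
  4–35 → 32 bp
  36–108 then 1–3 → 73 + 3 = 76 bp
Sorted largest to smallest: 76, 32 bp.

76, 32 bp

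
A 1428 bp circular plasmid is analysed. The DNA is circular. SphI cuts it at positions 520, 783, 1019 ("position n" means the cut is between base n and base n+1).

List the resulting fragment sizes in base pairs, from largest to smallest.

Circular molecule, 3 cuts → 3 fragments:
  783 − 520 = 263 bp
  1019 − 783 = 236 bp
  wrap: 1428 − 1019 + 520 = 929 bp
Sorted largest to smallest: 929, 263, 236 bp.

929, 263, 236 bp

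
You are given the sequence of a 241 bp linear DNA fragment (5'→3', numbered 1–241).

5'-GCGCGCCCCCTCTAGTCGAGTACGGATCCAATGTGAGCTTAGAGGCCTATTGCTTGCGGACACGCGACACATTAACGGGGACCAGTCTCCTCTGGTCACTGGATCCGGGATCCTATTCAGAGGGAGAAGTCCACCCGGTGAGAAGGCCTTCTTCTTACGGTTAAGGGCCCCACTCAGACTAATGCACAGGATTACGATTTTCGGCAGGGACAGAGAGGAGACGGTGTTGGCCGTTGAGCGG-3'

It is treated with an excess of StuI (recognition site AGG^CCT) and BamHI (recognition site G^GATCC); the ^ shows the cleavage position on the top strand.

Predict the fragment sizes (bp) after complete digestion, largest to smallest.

95, 56, 38, 24, 21, 7 bp

StuI sites (AGGCCT) start at positions 43, 144.
StuI cuts after base 3 of each site, so after positions 45, 146.
BamHI sites (GGATCC) start at positions 24, 101, 108.
BamHI cuts after the first base of each site, so after positions 24, 101, 108.
Combined cut positions: 24, 45, 101, 108, 146.
Linear molecule, 5 cuts → 6 fragments:
  1–24 → 24 bp
  25–45 → 21 bp
  46–101 → 56 bp
  102–108 → 7 bp
  109–146 → 38 bp
  147–241 → 95 bp
Sorted largest to smallest: 95, 56, 38, 24, 21, 7 bp.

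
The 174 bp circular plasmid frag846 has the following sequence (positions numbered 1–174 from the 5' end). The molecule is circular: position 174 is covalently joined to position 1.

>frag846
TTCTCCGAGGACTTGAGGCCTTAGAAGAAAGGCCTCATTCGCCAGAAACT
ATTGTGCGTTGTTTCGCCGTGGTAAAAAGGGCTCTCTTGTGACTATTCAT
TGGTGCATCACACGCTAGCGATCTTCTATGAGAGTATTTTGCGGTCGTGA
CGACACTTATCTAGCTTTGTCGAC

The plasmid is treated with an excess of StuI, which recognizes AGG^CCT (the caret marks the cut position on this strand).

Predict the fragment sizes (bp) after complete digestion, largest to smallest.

160, 14 bp

StuI sites (AGGCCT) start at positions 16, 30.
StuI cuts after base 3 of each site, so after positions 18, 32.
Circular molecule, 2 cuts → 2 fragments:
  19–32 → 14 bp
  33–174 then 1–18 → 142 + 18 = 160 bp
Sorted largest to smallest: 160, 14 bp.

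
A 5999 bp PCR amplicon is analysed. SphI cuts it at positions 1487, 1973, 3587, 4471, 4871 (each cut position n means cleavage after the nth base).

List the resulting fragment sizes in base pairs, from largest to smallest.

1614, 1487, 1128, 884, 486, 400 bp

Linear molecule, 5 cuts → 6 fragments:
  1487 − 0 = 1487 bp
  1973 − 1487 = 486 bp
  3587 − 1973 = 1614 bp
  4471 − 3587 = 884 bp
  4871 − 4471 = 400 bp
  5999 − 4871 = 1128 bp
Sorted largest to smallest: 1614, 1487, 1128, 884, 486, 400 bp.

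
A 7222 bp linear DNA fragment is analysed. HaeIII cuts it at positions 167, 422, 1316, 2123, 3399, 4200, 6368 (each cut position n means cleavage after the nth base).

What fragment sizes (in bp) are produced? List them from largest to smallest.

Linear molecule, 7 cuts → 8 fragments:
  167 − 0 = 167 bp
  422 − 167 = 255 bp
  1316 − 422 = 894 bp
  2123 − 1316 = 807 bp
  3399 − 2123 = 1276 bp
  4200 − 3399 = 801 bp
  6368 − 4200 = 2168 bp
  7222 − 6368 = 854 bp
Sorted largest to smallest: 2168, 1276, 894, 854, 807, 801, 255, 167 bp.

2168, 1276, 894, 854, 807, 801, 255, 167 bp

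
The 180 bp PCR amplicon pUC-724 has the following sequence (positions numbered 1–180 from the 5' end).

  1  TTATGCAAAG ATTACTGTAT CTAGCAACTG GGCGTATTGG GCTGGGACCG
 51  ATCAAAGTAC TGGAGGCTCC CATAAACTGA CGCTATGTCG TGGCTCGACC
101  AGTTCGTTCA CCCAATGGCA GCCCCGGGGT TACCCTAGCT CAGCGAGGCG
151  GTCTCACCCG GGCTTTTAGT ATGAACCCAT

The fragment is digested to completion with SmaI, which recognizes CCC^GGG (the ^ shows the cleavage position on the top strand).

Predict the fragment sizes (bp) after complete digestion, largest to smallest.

125, 34, 21 bp

SmaI sites (CCCGGG) start at positions 123, 157.
SmaI cuts after base 3 of each site, so after positions 125, 159.
Linear molecule, 2 cuts → 3 fragments:
  1–125 → 125 bp
  126–159 → 34 bp
  160–180 → 21 bp
Sorted largest to smallest: 125, 34, 21 bp.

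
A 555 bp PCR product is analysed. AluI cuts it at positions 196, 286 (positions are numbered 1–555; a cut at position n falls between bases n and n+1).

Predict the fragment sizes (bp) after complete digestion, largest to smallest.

269, 196, 90 bp

Linear molecule, 2 cuts → 3 fragments:
  196 − 0 = 196 bp
  286 − 196 = 90 bp
  555 − 286 = 269 bp
Sorted largest to smallest: 269, 196, 90 bp.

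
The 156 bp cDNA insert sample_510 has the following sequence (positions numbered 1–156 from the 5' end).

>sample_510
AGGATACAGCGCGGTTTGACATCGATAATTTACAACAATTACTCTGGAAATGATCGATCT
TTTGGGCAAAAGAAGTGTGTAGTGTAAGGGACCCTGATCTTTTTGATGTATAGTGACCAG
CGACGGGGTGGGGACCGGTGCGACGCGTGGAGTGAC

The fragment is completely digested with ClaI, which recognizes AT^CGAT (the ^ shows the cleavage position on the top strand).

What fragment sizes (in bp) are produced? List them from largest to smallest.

102, 32, 22 bp

ClaI sites (ATCGAT) start at positions 21, 53.
ClaI cuts after base 2 of each site, so after positions 22, 54.
Linear molecule, 2 cuts → 3 fragments:
  1–22 → 22 bp
  23–54 → 32 bp
  55–156 → 102 bp
Sorted largest to smallest: 102, 32, 22 bp.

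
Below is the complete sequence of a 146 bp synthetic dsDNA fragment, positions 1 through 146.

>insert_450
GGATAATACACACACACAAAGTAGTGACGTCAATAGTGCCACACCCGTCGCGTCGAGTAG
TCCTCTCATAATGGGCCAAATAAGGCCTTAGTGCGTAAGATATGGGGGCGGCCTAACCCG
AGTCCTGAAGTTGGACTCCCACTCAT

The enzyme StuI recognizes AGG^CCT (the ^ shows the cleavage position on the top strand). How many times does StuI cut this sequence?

1

AGGCCT occurs starting at position 83.
StuI cuts at 1 site.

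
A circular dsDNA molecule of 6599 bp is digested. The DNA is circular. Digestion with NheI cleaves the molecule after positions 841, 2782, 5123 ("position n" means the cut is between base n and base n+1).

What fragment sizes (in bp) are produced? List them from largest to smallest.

2341, 2317, 1941 bp

Circular molecule, 3 cuts → 3 fragments:
  2782 − 841 = 1941 bp
  5123 − 2782 = 2341 bp
  wrap: 6599 − 5123 + 841 = 2317 bp
Sorted largest to smallest: 2341, 2317, 1941 bp.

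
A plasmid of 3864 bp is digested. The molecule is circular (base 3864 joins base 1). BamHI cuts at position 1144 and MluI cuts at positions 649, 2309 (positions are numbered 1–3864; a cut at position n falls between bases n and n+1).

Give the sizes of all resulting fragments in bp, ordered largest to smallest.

2204, 1165, 495 bp

Combined cut positions (sorted): 649, 1144, 2309.
Circular molecule, 3 cuts → 3 fragments:
  1144 − 649 = 495 bp
  2309 − 1144 = 1165 bp
  wrap: 3864 − 2309 + 649 = 2204 bp
Sorted largest to smallest: 2204, 1165, 495 bp.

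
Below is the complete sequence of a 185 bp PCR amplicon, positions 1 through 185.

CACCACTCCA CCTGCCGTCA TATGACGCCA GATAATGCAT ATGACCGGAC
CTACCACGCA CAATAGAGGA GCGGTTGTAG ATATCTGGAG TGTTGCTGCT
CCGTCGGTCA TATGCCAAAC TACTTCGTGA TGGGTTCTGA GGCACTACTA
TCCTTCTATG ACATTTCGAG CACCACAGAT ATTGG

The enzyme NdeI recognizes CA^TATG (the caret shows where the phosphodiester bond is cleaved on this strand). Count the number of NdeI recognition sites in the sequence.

CATATG occurs starting at positions 19, 38, 109.
NdeI cuts at 3 sites.

3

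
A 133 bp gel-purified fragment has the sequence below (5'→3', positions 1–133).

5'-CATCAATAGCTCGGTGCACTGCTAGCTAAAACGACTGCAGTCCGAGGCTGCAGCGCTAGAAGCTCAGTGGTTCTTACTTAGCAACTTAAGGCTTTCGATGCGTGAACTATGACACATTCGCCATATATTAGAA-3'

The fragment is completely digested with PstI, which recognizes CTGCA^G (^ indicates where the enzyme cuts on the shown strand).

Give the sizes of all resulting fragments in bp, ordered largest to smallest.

PstI sites (CTGCAG) start at positions 35, 48.
PstI cuts after base 5 of each site (before the last base), so after positions 39, 52.
Linear molecule, 2 cuts → 3 fragments:
  1–39 → 39 bp
  40–52 → 13 bp
  53–133 → 81 bp
Sorted largest to smallest: 81, 39, 13 bp.

81, 39, 13 bp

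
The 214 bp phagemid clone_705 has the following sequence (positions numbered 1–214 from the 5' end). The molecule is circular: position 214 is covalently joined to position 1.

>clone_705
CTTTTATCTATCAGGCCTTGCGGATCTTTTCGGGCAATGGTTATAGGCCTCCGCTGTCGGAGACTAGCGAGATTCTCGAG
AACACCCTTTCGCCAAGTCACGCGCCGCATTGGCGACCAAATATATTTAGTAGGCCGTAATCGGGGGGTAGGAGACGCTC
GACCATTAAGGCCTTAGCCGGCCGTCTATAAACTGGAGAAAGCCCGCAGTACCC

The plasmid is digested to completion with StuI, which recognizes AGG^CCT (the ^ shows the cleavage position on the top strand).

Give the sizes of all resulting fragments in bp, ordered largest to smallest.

124, 58, 32 bp

StuI sites (AGGCCT) start at positions 13, 45, 169.
StuI cuts after base 3 of each site, so after positions 15, 47, 171.
Circular molecule, 3 cuts → 3 fragments:
  16–47 → 32 bp
  48–171 → 124 bp
  172–214 then 1–15 → 43 + 15 = 58 bp
Sorted largest to smallest: 124, 58, 32 bp.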